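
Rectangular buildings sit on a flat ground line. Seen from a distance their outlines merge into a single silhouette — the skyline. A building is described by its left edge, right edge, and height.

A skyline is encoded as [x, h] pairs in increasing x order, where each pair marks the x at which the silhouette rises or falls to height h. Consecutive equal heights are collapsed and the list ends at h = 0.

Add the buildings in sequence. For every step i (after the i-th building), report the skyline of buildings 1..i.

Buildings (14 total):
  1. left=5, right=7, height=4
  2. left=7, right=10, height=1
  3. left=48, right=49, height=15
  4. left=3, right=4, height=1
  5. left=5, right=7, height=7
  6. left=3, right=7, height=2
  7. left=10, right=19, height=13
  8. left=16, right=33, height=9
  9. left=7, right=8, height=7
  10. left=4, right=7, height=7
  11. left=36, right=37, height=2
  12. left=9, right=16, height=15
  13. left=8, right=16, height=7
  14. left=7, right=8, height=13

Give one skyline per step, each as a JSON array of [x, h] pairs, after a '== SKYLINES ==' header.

== SKYLINES ==
[[5,4],[7,0]]
[[5,4],[7,1],[10,0]]
[[5,4],[7,1],[10,0],[48,15],[49,0]]
[[3,1],[4,0],[5,4],[7,1],[10,0],[48,15],[49,0]]
[[3,1],[4,0],[5,7],[7,1],[10,0],[48,15],[49,0]]
[[3,2],[5,7],[7,1],[10,0],[48,15],[49,0]]
[[3,2],[5,7],[7,1],[10,13],[19,0],[48,15],[49,0]]
[[3,2],[5,7],[7,1],[10,13],[19,9],[33,0],[48,15],[49,0]]
[[3,2],[5,7],[8,1],[10,13],[19,9],[33,0],[48,15],[49,0]]
[[3,2],[4,7],[8,1],[10,13],[19,9],[33,0],[48,15],[49,0]]
[[3,2],[4,7],[8,1],[10,13],[19,9],[33,0],[36,2],[37,0],[48,15],[49,0]]
[[3,2],[4,7],[8,1],[9,15],[16,13],[19,9],[33,0],[36,2],[37,0],[48,15],[49,0]]
[[3,2],[4,7],[9,15],[16,13],[19,9],[33,0],[36,2],[37,0],[48,15],[49,0]]
[[3,2],[4,7],[7,13],[8,7],[9,15],[16,13],[19,9],[33,0],[36,2],[37,0],[48,15],[49,0]]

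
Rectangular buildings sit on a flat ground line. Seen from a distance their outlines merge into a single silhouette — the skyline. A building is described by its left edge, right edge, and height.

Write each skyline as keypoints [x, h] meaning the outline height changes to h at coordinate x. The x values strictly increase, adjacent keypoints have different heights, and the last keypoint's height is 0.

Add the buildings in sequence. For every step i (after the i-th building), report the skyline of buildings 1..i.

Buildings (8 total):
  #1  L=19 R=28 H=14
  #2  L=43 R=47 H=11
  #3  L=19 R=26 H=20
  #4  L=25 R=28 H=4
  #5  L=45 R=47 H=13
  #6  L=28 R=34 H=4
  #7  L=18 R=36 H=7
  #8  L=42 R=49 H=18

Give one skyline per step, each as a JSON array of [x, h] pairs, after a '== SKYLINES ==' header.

== SKYLINES ==
[[19,14],[28,0]]
[[19,14],[28,0],[43,11],[47,0]]
[[19,20],[26,14],[28,0],[43,11],[47,0]]
[[19,20],[26,14],[28,0],[43,11],[47,0]]
[[19,20],[26,14],[28,0],[43,11],[45,13],[47,0]]
[[19,20],[26,14],[28,4],[34,0],[43,11],[45,13],[47,0]]
[[18,7],[19,20],[26,14],[28,7],[36,0],[43,11],[45,13],[47,0]]
[[18,7],[19,20],[26,14],[28,7],[36,0],[42,18],[49,0]]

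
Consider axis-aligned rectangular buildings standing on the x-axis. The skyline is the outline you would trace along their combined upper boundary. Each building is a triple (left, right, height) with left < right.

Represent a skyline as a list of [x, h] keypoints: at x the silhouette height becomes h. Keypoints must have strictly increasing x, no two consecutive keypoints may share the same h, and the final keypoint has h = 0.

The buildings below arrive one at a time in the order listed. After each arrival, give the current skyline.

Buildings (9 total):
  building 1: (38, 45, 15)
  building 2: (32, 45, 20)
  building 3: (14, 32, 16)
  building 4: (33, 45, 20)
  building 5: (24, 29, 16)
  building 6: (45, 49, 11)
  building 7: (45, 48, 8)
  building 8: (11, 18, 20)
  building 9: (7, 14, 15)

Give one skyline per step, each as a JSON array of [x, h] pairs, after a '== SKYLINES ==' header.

== SKYLINES ==
[[38,15],[45,0]]
[[32,20],[45,0]]
[[14,16],[32,20],[45,0]]
[[14,16],[32,20],[45,0]]
[[14,16],[32,20],[45,0]]
[[14,16],[32,20],[45,11],[49,0]]
[[14,16],[32,20],[45,11],[49,0]]
[[11,20],[18,16],[32,20],[45,11],[49,0]]
[[7,15],[11,20],[18,16],[32,20],[45,11],[49,0]]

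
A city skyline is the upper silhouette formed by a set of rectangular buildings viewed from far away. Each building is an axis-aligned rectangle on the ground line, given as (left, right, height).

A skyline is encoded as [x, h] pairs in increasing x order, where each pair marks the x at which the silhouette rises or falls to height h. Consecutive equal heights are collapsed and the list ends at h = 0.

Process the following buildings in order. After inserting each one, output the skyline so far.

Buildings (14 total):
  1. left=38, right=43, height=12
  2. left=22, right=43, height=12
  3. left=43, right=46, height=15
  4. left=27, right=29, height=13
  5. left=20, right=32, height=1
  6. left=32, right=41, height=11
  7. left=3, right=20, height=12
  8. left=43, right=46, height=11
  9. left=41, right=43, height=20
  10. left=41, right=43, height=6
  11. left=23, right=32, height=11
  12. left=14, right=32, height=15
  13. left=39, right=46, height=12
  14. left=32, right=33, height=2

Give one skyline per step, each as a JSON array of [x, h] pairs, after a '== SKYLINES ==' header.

== SKYLINES ==
[[38,12],[43,0]]
[[22,12],[43,0]]
[[22,12],[43,15],[46,0]]
[[22,12],[27,13],[29,12],[43,15],[46,0]]
[[20,1],[22,12],[27,13],[29,12],[43,15],[46,0]]
[[20,1],[22,12],[27,13],[29,12],[43,15],[46,0]]
[[3,12],[20,1],[22,12],[27,13],[29,12],[43,15],[46,0]]
[[3,12],[20,1],[22,12],[27,13],[29,12],[43,15],[46,0]]
[[3,12],[20,1],[22,12],[27,13],[29,12],[41,20],[43,15],[46,0]]
[[3,12],[20,1],[22,12],[27,13],[29,12],[41,20],[43,15],[46,0]]
[[3,12],[20,1],[22,12],[27,13],[29,12],[41,20],[43,15],[46,0]]
[[3,12],[14,15],[32,12],[41,20],[43,15],[46,0]]
[[3,12],[14,15],[32,12],[41,20],[43,15],[46,0]]
[[3,12],[14,15],[32,12],[41,20],[43,15],[46,0]]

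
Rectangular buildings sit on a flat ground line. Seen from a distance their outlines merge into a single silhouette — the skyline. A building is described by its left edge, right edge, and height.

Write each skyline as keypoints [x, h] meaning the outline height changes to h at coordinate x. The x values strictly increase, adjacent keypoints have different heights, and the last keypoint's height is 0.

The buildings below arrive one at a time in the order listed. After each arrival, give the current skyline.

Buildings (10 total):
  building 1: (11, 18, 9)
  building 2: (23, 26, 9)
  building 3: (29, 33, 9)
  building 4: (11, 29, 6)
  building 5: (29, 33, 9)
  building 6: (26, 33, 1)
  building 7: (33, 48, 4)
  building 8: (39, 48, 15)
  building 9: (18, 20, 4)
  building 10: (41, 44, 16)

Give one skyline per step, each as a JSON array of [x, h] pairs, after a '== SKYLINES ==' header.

== SKYLINES ==
[[11,9],[18,0]]
[[11,9],[18,0],[23,9],[26,0]]
[[11,9],[18,0],[23,9],[26,0],[29,9],[33,0]]
[[11,9],[18,6],[23,9],[26,6],[29,9],[33,0]]
[[11,9],[18,6],[23,9],[26,6],[29,9],[33,0]]
[[11,9],[18,6],[23,9],[26,6],[29,9],[33,0]]
[[11,9],[18,6],[23,9],[26,6],[29,9],[33,4],[48,0]]
[[11,9],[18,6],[23,9],[26,6],[29,9],[33,4],[39,15],[48,0]]
[[11,9],[18,6],[23,9],[26,6],[29,9],[33,4],[39,15],[48,0]]
[[11,9],[18,6],[23,9],[26,6],[29,9],[33,4],[39,15],[41,16],[44,15],[48,0]]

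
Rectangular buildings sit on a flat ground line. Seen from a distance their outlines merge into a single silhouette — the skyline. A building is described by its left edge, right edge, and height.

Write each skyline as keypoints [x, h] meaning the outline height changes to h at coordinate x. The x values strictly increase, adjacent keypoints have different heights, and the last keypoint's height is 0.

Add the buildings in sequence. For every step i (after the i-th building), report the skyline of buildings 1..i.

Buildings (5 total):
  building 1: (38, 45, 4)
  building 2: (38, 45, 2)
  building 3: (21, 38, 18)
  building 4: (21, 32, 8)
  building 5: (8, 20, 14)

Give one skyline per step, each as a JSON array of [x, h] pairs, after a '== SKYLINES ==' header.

== SKYLINES ==
[[38,4],[45,0]]
[[38,4],[45,0]]
[[21,18],[38,4],[45,0]]
[[21,18],[38,4],[45,0]]
[[8,14],[20,0],[21,18],[38,4],[45,0]]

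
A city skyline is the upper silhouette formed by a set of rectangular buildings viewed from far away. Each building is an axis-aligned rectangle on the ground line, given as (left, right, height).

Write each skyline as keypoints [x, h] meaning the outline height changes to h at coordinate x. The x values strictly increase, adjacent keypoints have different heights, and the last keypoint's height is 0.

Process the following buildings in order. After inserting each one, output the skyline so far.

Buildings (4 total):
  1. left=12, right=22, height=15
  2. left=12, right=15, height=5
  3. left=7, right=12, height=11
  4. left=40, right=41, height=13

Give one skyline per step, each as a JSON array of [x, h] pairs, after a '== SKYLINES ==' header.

== SKYLINES ==
[[12,15],[22,0]]
[[12,15],[22,0]]
[[7,11],[12,15],[22,0]]
[[7,11],[12,15],[22,0],[40,13],[41,0]]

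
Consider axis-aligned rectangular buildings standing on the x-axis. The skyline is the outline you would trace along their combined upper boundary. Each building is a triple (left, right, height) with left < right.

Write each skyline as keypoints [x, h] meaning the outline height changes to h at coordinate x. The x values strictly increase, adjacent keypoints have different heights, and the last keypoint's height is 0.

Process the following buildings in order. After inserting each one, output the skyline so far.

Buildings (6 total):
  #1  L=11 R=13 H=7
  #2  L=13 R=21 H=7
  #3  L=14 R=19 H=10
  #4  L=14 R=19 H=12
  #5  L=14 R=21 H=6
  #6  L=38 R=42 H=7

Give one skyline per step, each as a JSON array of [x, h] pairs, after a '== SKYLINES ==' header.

== SKYLINES ==
[[11,7],[13,0]]
[[11,7],[21,0]]
[[11,7],[14,10],[19,7],[21,0]]
[[11,7],[14,12],[19,7],[21,0]]
[[11,7],[14,12],[19,7],[21,0]]
[[11,7],[14,12],[19,7],[21,0],[38,7],[42,0]]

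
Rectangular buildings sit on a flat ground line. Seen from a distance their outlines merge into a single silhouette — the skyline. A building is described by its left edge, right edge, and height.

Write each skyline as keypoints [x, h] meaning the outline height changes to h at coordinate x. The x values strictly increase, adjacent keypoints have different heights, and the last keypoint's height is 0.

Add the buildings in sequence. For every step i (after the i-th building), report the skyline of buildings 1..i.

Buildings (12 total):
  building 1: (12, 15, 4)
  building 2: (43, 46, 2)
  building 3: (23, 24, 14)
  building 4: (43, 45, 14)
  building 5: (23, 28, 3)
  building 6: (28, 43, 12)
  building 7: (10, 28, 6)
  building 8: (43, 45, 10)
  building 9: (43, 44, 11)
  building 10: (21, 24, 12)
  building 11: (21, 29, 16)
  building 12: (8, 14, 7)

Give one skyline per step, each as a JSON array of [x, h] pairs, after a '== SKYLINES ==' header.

== SKYLINES ==
[[12,4],[15,0]]
[[12,4],[15,0],[43,2],[46,0]]
[[12,4],[15,0],[23,14],[24,0],[43,2],[46,0]]
[[12,4],[15,0],[23,14],[24,0],[43,14],[45,2],[46,0]]
[[12,4],[15,0],[23,14],[24,3],[28,0],[43,14],[45,2],[46,0]]
[[12,4],[15,0],[23,14],[24,3],[28,12],[43,14],[45,2],[46,0]]
[[10,6],[23,14],[24,6],[28,12],[43,14],[45,2],[46,0]]
[[10,6],[23,14],[24,6],[28,12],[43,14],[45,2],[46,0]]
[[10,6],[23,14],[24,6],[28,12],[43,14],[45,2],[46,0]]
[[10,6],[21,12],[23,14],[24,6],[28,12],[43,14],[45,2],[46,0]]
[[10,6],[21,16],[29,12],[43,14],[45,2],[46,0]]
[[8,7],[14,6],[21,16],[29,12],[43,14],[45,2],[46,0]]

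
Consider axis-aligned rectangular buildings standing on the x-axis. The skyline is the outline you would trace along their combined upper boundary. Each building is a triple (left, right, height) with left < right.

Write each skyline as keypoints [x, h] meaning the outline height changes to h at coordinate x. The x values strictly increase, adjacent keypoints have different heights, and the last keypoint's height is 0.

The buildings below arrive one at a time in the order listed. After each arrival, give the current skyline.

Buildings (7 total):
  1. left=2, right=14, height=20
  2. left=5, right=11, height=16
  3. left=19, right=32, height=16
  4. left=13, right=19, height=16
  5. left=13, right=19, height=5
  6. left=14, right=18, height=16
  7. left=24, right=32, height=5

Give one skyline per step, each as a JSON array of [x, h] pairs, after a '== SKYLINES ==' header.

== SKYLINES ==
[[2,20],[14,0]]
[[2,20],[14,0]]
[[2,20],[14,0],[19,16],[32,0]]
[[2,20],[14,16],[32,0]]
[[2,20],[14,16],[32,0]]
[[2,20],[14,16],[32,0]]
[[2,20],[14,16],[32,0]]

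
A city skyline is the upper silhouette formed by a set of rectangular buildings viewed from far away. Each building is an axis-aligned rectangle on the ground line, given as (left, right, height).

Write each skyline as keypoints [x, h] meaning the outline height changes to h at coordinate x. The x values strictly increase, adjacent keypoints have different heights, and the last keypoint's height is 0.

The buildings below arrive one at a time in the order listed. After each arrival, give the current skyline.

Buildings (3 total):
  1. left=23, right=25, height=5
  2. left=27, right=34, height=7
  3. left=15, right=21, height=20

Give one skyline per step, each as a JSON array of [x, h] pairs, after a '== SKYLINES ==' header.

== SKYLINES ==
[[23,5],[25,0]]
[[23,5],[25,0],[27,7],[34,0]]
[[15,20],[21,0],[23,5],[25,0],[27,7],[34,0]]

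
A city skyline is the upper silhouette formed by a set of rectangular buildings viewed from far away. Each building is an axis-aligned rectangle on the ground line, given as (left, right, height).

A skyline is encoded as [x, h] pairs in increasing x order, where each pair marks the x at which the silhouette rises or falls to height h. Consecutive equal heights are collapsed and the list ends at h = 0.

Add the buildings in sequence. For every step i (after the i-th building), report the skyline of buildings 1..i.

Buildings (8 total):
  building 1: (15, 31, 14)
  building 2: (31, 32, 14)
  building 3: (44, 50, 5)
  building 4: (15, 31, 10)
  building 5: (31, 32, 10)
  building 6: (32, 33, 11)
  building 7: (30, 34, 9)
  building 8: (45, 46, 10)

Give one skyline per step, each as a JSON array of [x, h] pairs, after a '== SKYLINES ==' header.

== SKYLINES ==
[[15,14],[31,0]]
[[15,14],[32,0]]
[[15,14],[32,0],[44,5],[50,0]]
[[15,14],[32,0],[44,5],[50,0]]
[[15,14],[32,0],[44,5],[50,0]]
[[15,14],[32,11],[33,0],[44,5],[50,0]]
[[15,14],[32,11],[33,9],[34,0],[44,5],[50,0]]
[[15,14],[32,11],[33,9],[34,0],[44,5],[45,10],[46,5],[50,0]]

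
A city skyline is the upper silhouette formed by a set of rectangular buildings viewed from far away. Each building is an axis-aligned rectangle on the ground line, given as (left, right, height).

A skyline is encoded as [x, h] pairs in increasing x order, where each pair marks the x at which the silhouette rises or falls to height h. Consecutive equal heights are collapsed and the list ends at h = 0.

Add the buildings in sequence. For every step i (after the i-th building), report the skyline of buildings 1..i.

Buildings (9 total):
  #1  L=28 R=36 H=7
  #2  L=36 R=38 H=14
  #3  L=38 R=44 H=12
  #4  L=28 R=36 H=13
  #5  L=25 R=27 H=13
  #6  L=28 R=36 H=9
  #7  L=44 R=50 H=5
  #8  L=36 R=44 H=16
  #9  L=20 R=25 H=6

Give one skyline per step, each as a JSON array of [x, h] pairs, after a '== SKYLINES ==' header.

== SKYLINES ==
[[28,7],[36,0]]
[[28,7],[36,14],[38,0]]
[[28,7],[36,14],[38,12],[44,0]]
[[28,13],[36,14],[38,12],[44,0]]
[[25,13],[27,0],[28,13],[36,14],[38,12],[44,0]]
[[25,13],[27,0],[28,13],[36,14],[38,12],[44,0]]
[[25,13],[27,0],[28,13],[36,14],[38,12],[44,5],[50,0]]
[[25,13],[27,0],[28,13],[36,16],[44,5],[50,0]]
[[20,6],[25,13],[27,0],[28,13],[36,16],[44,5],[50,0]]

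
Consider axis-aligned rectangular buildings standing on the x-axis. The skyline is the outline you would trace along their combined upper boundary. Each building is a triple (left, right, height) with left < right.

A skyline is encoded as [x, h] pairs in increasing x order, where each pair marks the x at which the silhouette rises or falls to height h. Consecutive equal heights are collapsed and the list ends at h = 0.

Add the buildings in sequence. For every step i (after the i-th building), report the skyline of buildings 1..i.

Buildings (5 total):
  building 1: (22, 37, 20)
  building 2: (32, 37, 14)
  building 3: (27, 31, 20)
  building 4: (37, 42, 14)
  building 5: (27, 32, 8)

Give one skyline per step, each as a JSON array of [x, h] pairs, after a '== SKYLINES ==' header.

== SKYLINES ==
[[22,20],[37,0]]
[[22,20],[37,0]]
[[22,20],[37,0]]
[[22,20],[37,14],[42,0]]
[[22,20],[37,14],[42,0]]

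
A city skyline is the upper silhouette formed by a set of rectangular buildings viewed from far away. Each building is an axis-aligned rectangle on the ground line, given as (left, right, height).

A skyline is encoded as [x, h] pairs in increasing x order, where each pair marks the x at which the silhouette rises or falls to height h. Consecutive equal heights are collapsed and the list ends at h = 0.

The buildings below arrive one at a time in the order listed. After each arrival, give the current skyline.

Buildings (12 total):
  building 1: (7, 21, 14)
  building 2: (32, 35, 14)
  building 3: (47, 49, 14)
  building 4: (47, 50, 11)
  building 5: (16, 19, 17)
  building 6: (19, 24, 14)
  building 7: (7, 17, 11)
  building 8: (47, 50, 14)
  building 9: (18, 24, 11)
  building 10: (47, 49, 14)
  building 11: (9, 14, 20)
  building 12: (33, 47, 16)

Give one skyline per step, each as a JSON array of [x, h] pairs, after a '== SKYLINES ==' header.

== SKYLINES ==
[[7,14],[21,0]]
[[7,14],[21,0],[32,14],[35,0]]
[[7,14],[21,0],[32,14],[35,0],[47,14],[49,0]]
[[7,14],[21,0],[32,14],[35,0],[47,14],[49,11],[50,0]]
[[7,14],[16,17],[19,14],[21,0],[32,14],[35,0],[47,14],[49,11],[50,0]]
[[7,14],[16,17],[19,14],[24,0],[32,14],[35,0],[47,14],[49,11],[50,0]]
[[7,14],[16,17],[19,14],[24,0],[32,14],[35,0],[47,14],[49,11],[50,0]]
[[7,14],[16,17],[19,14],[24,0],[32,14],[35,0],[47,14],[50,0]]
[[7,14],[16,17],[19,14],[24,0],[32,14],[35,0],[47,14],[50,0]]
[[7,14],[16,17],[19,14],[24,0],[32,14],[35,0],[47,14],[50,0]]
[[7,14],[9,20],[14,14],[16,17],[19,14],[24,0],[32,14],[35,0],[47,14],[50,0]]
[[7,14],[9,20],[14,14],[16,17],[19,14],[24,0],[32,14],[33,16],[47,14],[50,0]]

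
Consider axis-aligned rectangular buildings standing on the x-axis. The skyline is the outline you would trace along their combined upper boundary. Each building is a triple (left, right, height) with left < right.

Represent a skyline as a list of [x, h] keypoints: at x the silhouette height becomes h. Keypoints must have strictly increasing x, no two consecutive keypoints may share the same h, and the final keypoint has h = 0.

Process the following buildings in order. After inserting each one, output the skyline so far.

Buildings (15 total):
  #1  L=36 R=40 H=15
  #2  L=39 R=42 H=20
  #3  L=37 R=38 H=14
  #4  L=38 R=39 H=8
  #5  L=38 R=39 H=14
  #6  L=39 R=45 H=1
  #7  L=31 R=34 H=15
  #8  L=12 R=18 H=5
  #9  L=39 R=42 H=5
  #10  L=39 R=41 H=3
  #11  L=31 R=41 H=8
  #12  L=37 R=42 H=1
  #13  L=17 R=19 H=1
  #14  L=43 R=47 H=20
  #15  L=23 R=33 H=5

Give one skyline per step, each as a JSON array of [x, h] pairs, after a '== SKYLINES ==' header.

== SKYLINES ==
[[36,15],[40,0]]
[[36,15],[39,20],[42,0]]
[[36,15],[39,20],[42,0]]
[[36,15],[39,20],[42,0]]
[[36,15],[39,20],[42,0]]
[[36,15],[39,20],[42,1],[45,0]]
[[31,15],[34,0],[36,15],[39,20],[42,1],[45,0]]
[[12,5],[18,0],[31,15],[34,0],[36,15],[39,20],[42,1],[45,0]]
[[12,5],[18,0],[31,15],[34,0],[36,15],[39,20],[42,1],[45,0]]
[[12,5],[18,0],[31,15],[34,0],[36,15],[39,20],[42,1],[45,0]]
[[12,5],[18,0],[31,15],[34,8],[36,15],[39,20],[42,1],[45,0]]
[[12,5],[18,0],[31,15],[34,8],[36,15],[39,20],[42,1],[45,0]]
[[12,5],[18,1],[19,0],[31,15],[34,8],[36,15],[39,20],[42,1],[45,0]]
[[12,5],[18,1],[19,0],[31,15],[34,8],[36,15],[39,20],[42,1],[43,20],[47,0]]
[[12,5],[18,1],[19,0],[23,5],[31,15],[34,8],[36,15],[39,20],[42,1],[43,20],[47,0]]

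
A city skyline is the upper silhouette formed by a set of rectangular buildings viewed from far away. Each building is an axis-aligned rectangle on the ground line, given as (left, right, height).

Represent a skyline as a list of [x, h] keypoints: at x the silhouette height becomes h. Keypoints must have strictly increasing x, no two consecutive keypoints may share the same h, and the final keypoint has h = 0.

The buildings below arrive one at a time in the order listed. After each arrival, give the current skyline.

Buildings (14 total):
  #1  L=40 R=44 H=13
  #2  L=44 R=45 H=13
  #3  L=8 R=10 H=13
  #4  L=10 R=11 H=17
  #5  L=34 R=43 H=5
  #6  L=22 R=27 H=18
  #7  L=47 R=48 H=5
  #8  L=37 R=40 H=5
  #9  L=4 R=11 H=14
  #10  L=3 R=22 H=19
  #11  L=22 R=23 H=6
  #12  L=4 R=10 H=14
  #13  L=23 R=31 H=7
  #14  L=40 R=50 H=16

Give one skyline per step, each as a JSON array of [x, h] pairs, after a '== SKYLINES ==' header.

== SKYLINES ==
[[40,13],[44,0]]
[[40,13],[45,0]]
[[8,13],[10,0],[40,13],[45,0]]
[[8,13],[10,17],[11,0],[40,13],[45,0]]
[[8,13],[10,17],[11,0],[34,5],[40,13],[45,0]]
[[8,13],[10,17],[11,0],[22,18],[27,0],[34,5],[40,13],[45,0]]
[[8,13],[10,17],[11,0],[22,18],[27,0],[34,5],[40,13],[45,0],[47,5],[48,0]]
[[8,13],[10,17],[11,0],[22,18],[27,0],[34,5],[40,13],[45,0],[47,5],[48,0]]
[[4,14],[10,17],[11,0],[22,18],[27,0],[34,5],[40,13],[45,0],[47,5],[48,0]]
[[3,19],[22,18],[27,0],[34,5],[40,13],[45,0],[47,5],[48,0]]
[[3,19],[22,18],[27,0],[34,5],[40,13],[45,0],[47,5],[48,0]]
[[3,19],[22,18],[27,0],[34,5],[40,13],[45,0],[47,5],[48,0]]
[[3,19],[22,18],[27,7],[31,0],[34,5],[40,13],[45,0],[47,5],[48,0]]
[[3,19],[22,18],[27,7],[31,0],[34,5],[40,16],[50,0]]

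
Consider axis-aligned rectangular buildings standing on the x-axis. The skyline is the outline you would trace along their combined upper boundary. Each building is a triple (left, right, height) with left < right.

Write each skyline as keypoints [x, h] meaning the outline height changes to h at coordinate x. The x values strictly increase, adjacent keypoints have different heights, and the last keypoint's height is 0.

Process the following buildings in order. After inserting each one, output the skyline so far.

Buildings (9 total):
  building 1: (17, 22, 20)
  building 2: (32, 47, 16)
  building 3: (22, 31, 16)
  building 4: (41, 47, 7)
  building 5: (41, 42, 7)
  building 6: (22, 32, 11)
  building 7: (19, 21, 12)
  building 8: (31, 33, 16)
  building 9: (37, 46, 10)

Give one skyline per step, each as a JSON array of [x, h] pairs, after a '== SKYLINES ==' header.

== SKYLINES ==
[[17,20],[22,0]]
[[17,20],[22,0],[32,16],[47,0]]
[[17,20],[22,16],[31,0],[32,16],[47,0]]
[[17,20],[22,16],[31,0],[32,16],[47,0]]
[[17,20],[22,16],[31,0],[32,16],[47,0]]
[[17,20],[22,16],[31,11],[32,16],[47,0]]
[[17,20],[22,16],[31,11],[32,16],[47,0]]
[[17,20],[22,16],[47,0]]
[[17,20],[22,16],[47,0]]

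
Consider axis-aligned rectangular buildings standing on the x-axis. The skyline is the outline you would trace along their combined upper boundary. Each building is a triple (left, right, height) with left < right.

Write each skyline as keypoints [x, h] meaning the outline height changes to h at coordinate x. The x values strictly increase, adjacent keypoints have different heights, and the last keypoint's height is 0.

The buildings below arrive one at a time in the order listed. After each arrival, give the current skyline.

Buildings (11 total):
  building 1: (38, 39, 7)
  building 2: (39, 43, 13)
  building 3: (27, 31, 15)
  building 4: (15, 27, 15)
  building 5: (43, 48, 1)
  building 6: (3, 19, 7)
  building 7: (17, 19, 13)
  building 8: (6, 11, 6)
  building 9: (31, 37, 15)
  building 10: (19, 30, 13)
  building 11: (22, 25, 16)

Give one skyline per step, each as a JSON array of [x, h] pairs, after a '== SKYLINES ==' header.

== SKYLINES ==
[[38,7],[39,0]]
[[38,7],[39,13],[43,0]]
[[27,15],[31,0],[38,7],[39,13],[43,0]]
[[15,15],[31,0],[38,7],[39,13],[43,0]]
[[15,15],[31,0],[38,7],[39,13],[43,1],[48,0]]
[[3,7],[15,15],[31,0],[38,7],[39,13],[43,1],[48,0]]
[[3,7],[15,15],[31,0],[38,7],[39,13],[43,1],[48,0]]
[[3,7],[15,15],[31,0],[38,7],[39,13],[43,1],[48,0]]
[[3,7],[15,15],[37,0],[38,7],[39,13],[43,1],[48,0]]
[[3,7],[15,15],[37,0],[38,7],[39,13],[43,1],[48,0]]
[[3,7],[15,15],[22,16],[25,15],[37,0],[38,7],[39,13],[43,1],[48,0]]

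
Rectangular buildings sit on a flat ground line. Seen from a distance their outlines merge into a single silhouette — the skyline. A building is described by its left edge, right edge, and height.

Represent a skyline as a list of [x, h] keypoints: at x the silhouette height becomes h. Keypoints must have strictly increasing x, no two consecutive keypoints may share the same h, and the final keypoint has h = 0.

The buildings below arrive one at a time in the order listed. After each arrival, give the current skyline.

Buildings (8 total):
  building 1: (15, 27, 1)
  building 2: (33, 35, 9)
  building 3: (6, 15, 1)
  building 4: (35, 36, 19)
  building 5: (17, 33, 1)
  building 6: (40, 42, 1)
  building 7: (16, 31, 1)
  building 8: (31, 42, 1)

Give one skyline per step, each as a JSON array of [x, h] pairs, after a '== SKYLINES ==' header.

== SKYLINES ==
[[15,1],[27,0]]
[[15,1],[27,0],[33,9],[35,0]]
[[6,1],[27,0],[33,9],[35,0]]
[[6,1],[27,0],[33,9],[35,19],[36,0]]
[[6,1],[33,9],[35,19],[36,0]]
[[6,1],[33,9],[35,19],[36,0],[40,1],[42,0]]
[[6,1],[33,9],[35,19],[36,0],[40,1],[42,0]]
[[6,1],[33,9],[35,19],[36,1],[42,0]]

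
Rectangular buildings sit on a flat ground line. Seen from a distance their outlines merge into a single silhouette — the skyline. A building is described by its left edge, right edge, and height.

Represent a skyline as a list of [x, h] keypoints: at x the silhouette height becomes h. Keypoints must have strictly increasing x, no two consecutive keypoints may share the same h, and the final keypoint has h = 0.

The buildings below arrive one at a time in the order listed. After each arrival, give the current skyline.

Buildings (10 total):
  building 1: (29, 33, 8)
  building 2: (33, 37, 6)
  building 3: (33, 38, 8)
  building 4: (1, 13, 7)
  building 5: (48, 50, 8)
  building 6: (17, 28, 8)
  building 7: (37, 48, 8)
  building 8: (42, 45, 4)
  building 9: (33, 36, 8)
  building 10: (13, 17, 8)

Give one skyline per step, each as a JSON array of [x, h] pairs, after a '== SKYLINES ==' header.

== SKYLINES ==
[[29,8],[33,0]]
[[29,8],[33,6],[37,0]]
[[29,8],[38,0]]
[[1,7],[13,0],[29,8],[38,0]]
[[1,7],[13,0],[29,8],[38,0],[48,8],[50,0]]
[[1,7],[13,0],[17,8],[28,0],[29,8],[38,0],[48,8],[50,0]]
[[1,7],[13,0],[17,8],[28,0],[29,8],[50,0]]
[[1,7],[13,0],[17,8],[28,0],[29,8],[50,0]]
[[1,7],[13,0],[17,8],[28,0],[29,8],[50,0]]
[[1,7],[13,8],[28,0],[29,8],[50,0]]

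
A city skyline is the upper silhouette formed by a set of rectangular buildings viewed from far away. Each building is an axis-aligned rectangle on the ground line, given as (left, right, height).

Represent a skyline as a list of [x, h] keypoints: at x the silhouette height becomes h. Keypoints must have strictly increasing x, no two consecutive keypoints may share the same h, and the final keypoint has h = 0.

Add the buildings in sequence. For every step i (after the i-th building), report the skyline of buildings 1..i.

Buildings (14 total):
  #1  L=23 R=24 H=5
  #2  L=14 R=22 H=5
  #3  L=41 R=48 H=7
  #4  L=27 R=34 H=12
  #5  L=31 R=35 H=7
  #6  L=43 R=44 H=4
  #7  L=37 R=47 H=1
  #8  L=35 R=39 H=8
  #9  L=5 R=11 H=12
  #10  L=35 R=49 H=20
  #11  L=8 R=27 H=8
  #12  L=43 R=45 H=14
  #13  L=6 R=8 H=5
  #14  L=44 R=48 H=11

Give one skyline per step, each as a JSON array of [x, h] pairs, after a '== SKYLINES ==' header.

== SKYLINES ==
[[23,5],[24,0]]
[[14,5],[22,0],[23,5],[24,0]]
[[14,5],[22,0],[23,5],[24,0],[41,7],[48,0]]
[[14,5],[22,0],[23,5],[24,0],[27,12],[34,0],[41,7],[48,0]]
[[14,5],[22,0],[23,5],[24,0],[27,12],[34,7],[35,0],[41,7],[48,0]]
[[14,5],[22,0],[23,5],[24,0],[27,12],[34,7],[35,0],[41,7],[48,0]]
[[14,5],[22,0],[23,5],[24,0],[27,12],[34,7],[35,0],[37,1],[41,7],[48,0]]
[[14,5],[22,0],[23,5],[24,0],[27,12],[34,7],[35,8],[39,1],[41,7],[48,0]]
[[5,12],[11,0],[14,5],[22,0],[23,5],[24,0],[27,12],[34,7],[35,8],[39,1],[41,7],[48,0]]
[[5,12],[11,0],[14,5],[22,0],[23,5],[24,0],[27,12],[34,7],[35,20],[49,0]]
[[5,12],[11,8],[27,12],[34,7],[35,20],[49,0]]
[[5,12],[11,8],[27,12],[34,7],[35,20],[49,0]]
[[5,12],[11,8],[27,12],[34,7],[35,20],[49,0]]
[[5,12],[11,8],[27,12],[34,7],[35,20],[49,0]]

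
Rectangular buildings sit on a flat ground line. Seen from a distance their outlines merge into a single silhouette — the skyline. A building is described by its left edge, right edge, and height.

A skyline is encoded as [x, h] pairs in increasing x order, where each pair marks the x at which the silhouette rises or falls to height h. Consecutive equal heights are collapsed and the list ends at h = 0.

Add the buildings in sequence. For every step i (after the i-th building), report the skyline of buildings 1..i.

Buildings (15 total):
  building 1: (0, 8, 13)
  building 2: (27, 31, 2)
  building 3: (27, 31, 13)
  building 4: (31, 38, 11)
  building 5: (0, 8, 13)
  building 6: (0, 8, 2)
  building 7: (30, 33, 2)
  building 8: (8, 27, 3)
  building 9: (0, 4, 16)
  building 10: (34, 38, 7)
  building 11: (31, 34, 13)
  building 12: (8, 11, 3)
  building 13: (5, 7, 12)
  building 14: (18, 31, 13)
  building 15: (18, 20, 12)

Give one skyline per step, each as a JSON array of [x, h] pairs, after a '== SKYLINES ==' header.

== SKYLINES ==
[[0,13],[8,0]]
[[0,13],[8,0],[27,2],[31,0]]
[[0,13],[8,0],[27,13],[31,0]]
[[0,13],[8,0],[27,13],[31,11],[38,0]]
[[0,13],[8,0],[27,13],[31,11],[38,0]]
[[0,13],[8,0],[27,13],[31,11],[38,0]]
[[0,13],[8,0],[27,13],[31,11],[38,0]]
[[0,13],[8,3],[27,13],[31,11],[38,0]]
[[0,16],[4,13],[8,3],[27,13],[31,11],[38,0]]
[[0,16],[4,13],[8,3],[27,13],[31,11],[38,0]]
[[0,16],[4,13],[8,3],[27,13],[34,11],[38,0]]
[[0,16],[4,13],[8,3],[27,13],[34,11],[38,0]]
[[0,16],[4,13],[8,3],[27,13],[34,11],[38,0]]
[[0,16],[4,13],[8,3],[18,13],[34,11],[38,0]]
[[0,16],[4,13],[8,3],[18,13],[34,11],[38,0]]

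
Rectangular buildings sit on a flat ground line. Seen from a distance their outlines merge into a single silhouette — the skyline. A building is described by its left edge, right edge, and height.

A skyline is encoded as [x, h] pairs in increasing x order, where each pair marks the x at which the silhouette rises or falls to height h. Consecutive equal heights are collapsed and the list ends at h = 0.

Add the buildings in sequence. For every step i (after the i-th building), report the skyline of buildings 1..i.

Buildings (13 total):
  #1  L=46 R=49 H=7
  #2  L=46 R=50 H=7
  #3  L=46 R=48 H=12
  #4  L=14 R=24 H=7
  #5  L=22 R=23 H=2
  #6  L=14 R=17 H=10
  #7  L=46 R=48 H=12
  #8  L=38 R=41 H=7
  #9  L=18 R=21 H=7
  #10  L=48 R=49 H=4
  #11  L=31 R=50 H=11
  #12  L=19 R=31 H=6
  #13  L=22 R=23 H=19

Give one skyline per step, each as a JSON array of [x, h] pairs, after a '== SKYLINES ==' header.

== SKYLINES ==
[[46,7],[49,0]]
[[46,7],[50,0]]
[[46,12],[48,7],[50,0]]
[[14,7],[24,0],[46,12],[48,7],[50,0]]
[[14,7],[24,0],[46,12],[48,7],[50,0]]
[[14,10],[17,7],[24,0],[46,12],[48,7],[50,0]]
[[14,10],[17,7],[24,0],[46,12],[48,7],[50,0]]
[[14,10],[17,7],[24,0],[38,7],[41,0],[46,12],[48,7],[50,0]]
[[14,10],[17,7],[24,0],[38,7],[41,0],[46,12],[48,7],[50,0]]
[[14,10],[17,7],[24,0],[38,7],[41,0],[46,12],[48,7],[50,0]]
[[14,10],[17,7],[24,0],[31,11],[46,12],[48,11],[50,0]]
[[14,10],[17,7],[24,6],[31,11],[46,12],[48,11],[50,0]]
[[14,10],[17,7],[22,19],[23,7],[24,6],[31,11],[46,12],[48,11],[50,0]]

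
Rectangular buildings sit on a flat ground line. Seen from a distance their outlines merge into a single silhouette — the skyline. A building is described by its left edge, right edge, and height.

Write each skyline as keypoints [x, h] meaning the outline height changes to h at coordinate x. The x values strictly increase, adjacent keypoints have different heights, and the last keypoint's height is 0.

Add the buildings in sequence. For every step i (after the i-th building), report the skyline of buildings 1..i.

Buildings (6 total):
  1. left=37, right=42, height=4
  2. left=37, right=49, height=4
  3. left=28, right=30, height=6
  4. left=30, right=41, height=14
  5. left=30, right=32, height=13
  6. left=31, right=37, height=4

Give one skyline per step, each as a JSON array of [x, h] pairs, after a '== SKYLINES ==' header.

== SKYLINES ==
[[37,4],[42,0]]
[[37,4],[49,0]]
[[28,6],[30,0],[37,4],[49,0]]
[[28,6],[30,14],[41,4],[49,0]]
[[28,6],[30,14],[41,4],[49,0]]
[[28,6],[30,14],[41,4],[49,0]]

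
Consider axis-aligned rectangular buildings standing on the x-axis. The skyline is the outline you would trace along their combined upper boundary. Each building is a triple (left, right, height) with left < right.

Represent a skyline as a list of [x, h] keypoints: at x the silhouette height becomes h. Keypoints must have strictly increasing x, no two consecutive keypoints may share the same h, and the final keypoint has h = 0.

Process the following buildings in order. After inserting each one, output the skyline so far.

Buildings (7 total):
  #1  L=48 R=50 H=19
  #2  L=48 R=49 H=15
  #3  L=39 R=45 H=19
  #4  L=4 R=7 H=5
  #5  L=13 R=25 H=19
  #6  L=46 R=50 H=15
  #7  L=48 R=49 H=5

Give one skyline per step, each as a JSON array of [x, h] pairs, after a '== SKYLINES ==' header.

== SKYLINES ==
[[48,19],[50,0]]
[[48,19],[50,0]]
[[39,19],[45,0],[48,19],[50,0]]
[[4,5],[7,0],[39,19],[45,0],[48,19],[50,0]]
[[4,5],[7,0],[13,19],[25,0],[39,19],[45,0],[48,19],[50,0]]
[[4,5],[7,0],[13,19],[25,0],[39,19],[45,0],[46,15],[48,19],[50,0]]
[[4,5],[7,0],[13,19],[25,0],[39,19],[45,0],[46,15],[48,19],[50,0]]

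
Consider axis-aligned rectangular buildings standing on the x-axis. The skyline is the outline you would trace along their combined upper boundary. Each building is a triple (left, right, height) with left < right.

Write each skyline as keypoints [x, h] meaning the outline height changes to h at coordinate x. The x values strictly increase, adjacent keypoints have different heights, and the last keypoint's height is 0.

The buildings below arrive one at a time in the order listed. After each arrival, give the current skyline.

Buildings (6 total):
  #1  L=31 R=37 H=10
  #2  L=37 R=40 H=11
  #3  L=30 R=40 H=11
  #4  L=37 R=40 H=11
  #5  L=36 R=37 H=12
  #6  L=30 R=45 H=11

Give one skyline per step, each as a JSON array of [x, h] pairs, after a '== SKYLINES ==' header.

== SKYLINES ==
[[31,10],[37,0]]
[[31,10],[37,11],[40,0]]
[[30,11],[40,0]]
[[30,11],[40,0]]
[[30,11],[36,12],[37,11],[40,0]]
[[30,11],[36,12],[37,11],[45,0]]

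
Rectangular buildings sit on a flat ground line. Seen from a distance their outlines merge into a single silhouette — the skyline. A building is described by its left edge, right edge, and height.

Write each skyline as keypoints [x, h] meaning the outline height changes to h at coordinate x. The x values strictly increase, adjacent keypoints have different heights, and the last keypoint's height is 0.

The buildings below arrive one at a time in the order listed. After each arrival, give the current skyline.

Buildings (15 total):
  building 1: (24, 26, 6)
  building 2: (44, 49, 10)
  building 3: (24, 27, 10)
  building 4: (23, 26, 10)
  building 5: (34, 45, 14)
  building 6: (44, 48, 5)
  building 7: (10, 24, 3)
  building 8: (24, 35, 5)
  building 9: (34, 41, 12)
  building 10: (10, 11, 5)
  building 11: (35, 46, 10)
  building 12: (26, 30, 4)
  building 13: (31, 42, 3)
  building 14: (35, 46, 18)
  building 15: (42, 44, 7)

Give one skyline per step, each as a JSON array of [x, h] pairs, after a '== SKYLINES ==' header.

== SKYLINES ==
[[24,6],[26,0]]
[[24,6],[26,0],[44,10],[49,0]]
[[24,10],[27,0],[44,10],[49,0]]
[[23,10],[27,0],[44,10],[49,0]]
[[23,10],[27,0],[34,14],[45,10],[49,0]]
[[23,10],[27,0],[34,14],[45,10],[49,0]]
[[10,3],[23,10],[27,0],[34,14],[45,10],[49,0]]
[[10,3],[23,10],[27,5],[34,14],[45,10],[49,0]]
[[10,3],[23,10],[27,5],[34,14],[45,10],[49,0]]
[[10,5],[11,3],[23,10],[27,5],[34,14],[45,10],[49,0]]
[[10,5],[11,3],[23,10],[27,5],[34,14],[45,10],[49,0]]
[[10,5],[11,3],[23,10],[27,5],[34,14],[45,10],[49,0]]
[[10,5],[11,3],[23,10],[27,5],[34,14],[45,10],[49,0]]
[[10,5],[11,3],[23,10],[27,5],[34,14],[35,18],[46,10],[49,0]]
[[10,5],[11,3],[23,10],[27,5],[34,14],[35,18],[46,10],[49,0]]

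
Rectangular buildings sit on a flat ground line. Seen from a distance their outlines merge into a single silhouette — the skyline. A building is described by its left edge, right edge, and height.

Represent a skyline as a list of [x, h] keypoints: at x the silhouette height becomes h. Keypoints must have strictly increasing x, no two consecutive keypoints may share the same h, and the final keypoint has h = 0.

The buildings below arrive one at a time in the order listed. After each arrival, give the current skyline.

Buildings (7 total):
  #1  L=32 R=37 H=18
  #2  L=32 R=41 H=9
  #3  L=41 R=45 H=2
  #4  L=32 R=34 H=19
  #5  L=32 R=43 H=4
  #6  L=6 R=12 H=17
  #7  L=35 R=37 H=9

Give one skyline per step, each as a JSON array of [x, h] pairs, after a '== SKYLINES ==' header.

== SKYLINES ==
[[32,18],[37,0]]
[[32,18],[37,9],[41,0]]
[[32,18],[37,9],[41,2],[45,0]]
[[32,19],[34,18],[37,9],[41,2],[45,0]]
[[32,19],[34,18],[37,9],[41,4],[43,2],[45,0]]
[[6,17],[12,0],[32,19],[34,18],[37,9],[41,4],[43,2],[45,0]]
[[6,17],[12,0],[32,19],[34,18],[37,9],[41,4],[43,2],[45,0]]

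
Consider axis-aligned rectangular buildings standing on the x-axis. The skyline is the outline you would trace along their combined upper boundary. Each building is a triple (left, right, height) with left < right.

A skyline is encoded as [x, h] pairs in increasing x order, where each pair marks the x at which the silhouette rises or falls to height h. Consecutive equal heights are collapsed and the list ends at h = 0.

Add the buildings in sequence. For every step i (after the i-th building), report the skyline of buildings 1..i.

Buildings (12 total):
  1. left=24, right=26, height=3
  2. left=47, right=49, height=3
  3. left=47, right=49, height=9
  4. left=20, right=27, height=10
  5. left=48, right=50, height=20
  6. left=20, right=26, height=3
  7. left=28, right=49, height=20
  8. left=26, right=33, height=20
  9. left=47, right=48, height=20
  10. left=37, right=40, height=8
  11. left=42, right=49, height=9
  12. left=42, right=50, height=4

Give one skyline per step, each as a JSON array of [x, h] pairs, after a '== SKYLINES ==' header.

== SKYLINES ==
[[24,3],[26,0]]
[[24,3],[26,0],[47,3],[49,0]]
[[24,3],[26,0],[47,9],[49,0]]
[[20,10],[27,0],[47,9],[49,0]]
[[20,10],[27,0],[47,9],[48,20],[50,0]]
[[20,10],[27,0],[47,9],[48,20],[50,0]]
[[20,10],[27,0],[28,20],[50,0]]
[[20,10],[26,20],[50,0]]
[[20,10],[26,20],[50,0]]
[[20,10],[26,20],[50,0]]
[[20,10],[26,20],[50,0]]
[[20,10],[26,20],[50,0]]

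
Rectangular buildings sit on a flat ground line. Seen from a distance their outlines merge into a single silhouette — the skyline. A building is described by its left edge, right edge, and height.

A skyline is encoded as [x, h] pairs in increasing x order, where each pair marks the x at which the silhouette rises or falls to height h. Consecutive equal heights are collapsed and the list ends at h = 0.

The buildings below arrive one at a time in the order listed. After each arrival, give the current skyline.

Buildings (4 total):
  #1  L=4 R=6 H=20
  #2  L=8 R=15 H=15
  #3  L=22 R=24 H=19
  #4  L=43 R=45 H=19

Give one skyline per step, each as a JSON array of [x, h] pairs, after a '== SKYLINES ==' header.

== SKYLINES ==
[[4,20],[6,0]]
[[4,20],[6,0],[8,15],[15,0]]
[[4,20],[6,0],[8,15],[15,0],[22,19],[24,0]]
[[4,20],[6,0],[8,15],[15,0],[22,19],[24,0],[43,19],[45,0]]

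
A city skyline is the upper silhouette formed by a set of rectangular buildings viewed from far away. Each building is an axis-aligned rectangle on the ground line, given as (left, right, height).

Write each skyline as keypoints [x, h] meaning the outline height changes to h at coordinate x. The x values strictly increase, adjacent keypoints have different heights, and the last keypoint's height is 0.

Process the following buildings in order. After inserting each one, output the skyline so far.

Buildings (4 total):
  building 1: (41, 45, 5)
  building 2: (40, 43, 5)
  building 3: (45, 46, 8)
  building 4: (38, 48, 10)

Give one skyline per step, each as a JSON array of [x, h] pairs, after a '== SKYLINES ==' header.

== SKYLINES ==
[[41,5],[45,0]]
[[40,5],[45,0]]
[[40,5],[45,8],[46,0]]
[[38,10],[48,0]]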